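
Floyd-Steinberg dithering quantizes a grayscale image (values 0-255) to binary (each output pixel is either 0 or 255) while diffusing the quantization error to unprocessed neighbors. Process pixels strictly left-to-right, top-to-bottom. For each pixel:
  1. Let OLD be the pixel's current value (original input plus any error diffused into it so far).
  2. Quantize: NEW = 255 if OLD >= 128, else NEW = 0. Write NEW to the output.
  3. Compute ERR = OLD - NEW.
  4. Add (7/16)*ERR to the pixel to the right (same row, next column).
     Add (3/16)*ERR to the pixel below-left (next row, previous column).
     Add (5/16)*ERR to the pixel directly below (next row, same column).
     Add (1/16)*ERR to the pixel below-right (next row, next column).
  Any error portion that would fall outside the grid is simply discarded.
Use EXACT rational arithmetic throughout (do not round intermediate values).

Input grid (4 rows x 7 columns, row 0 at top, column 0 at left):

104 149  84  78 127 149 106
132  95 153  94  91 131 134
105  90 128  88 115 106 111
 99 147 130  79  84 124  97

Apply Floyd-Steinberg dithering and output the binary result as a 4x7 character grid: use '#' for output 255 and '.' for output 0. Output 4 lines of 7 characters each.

Answer: .#..#.#
#.#.#.#
..#..#.
##.#.#.

Derivation:
(0,0): OLD=104 → NEW=0, ERR=104
(0,1): OLD=389/2 → NEW=255, ERR=-121/2
(0,2): OLD=1841/32 → NEW=0, ERR=1841/32
(0,3): OLD=52823/512 → NEW=0, ERR=52823/512
(0,4): OLD=1410145/8192 → NEW=255, ERR=-678815/8192
(0,5): OLD=14778023/131072 → NEW=0, ERR=14778023/131072
(0,6): OLD=325744273/2097152 → NEW=255, ERR=-209029487/2097152
(1,0): OLD=4901/32 → NEW=255, ERR=-3259/32
(1,1): OLD=12499/256 → NEW=0, ERR=12499/256
(1,2): OLD=1703135/8192 → NEW=255, ERR=-385825/8192
(1,3): OLD=3070171/32768 → NEW=0, ERR=3070171/32768
(1,4): OLD=280357177/2097152 → NEW=255, ERR=-254416583/2097152
(1,5): OLD=1498045625/16777216 → NEW=0, ERR=1498045625/16777216
(1,6): OLD=39987077943/268435456 → NEW=255, ERR=-28463963337/268435456
(2,0): OLD=337217/4096 → NEW=0, ERR=337217/4096
(2,1): OLD=16525579/131072 → NEW=0, ERR=16525579/131072
(2,2): OLD=396490049/2097152 → NEW=255, ERR=-138283711/2097152
(2,3): OLD=1052618905/16777216 → NEW=0, ERR=1052618905/16777216
(2,4): OLD=17063905441/134217728 → NEW=0, ERR=17063905441/134217728
(2,5): OLD=696047646915/4294967296 → NEW=255, ERR=-399169013565/4294967296
(2,6): OLD=2940061435781/68719476736 → NEW=0, ERR=2940061435781/68719476736
(3,0): OLD=311149505/2097152 → NEW=255, ERR=-223624255/2097152
(3,1): OLD=2223491005/16777216 → NEW=255, ERR=-2054699075/16777216
(3,2): OLD=10127749071/134217728 → NEW=0, ERR=10127749071/134217728
(3,3): OLD=81247941677/536870912 → NEW=255, ERR=-55654140883/536870912
(3,4): OLD=4457992425921/68719476736 → NEW=0, ERR=4457992425921/68719476736
(3,5): OLD=76584385816803/549755813888 → NEW=255, ERR=-63603346724637/549755813888
(3,6): OLD=474506419776637/8796093022208 → NEW=0, ERR=474506419776637/8796093022208
Row 0: .#..#.#
Row 1: #.#.#.#
Row 2: ..#..#.
Row 3: ##.#.#.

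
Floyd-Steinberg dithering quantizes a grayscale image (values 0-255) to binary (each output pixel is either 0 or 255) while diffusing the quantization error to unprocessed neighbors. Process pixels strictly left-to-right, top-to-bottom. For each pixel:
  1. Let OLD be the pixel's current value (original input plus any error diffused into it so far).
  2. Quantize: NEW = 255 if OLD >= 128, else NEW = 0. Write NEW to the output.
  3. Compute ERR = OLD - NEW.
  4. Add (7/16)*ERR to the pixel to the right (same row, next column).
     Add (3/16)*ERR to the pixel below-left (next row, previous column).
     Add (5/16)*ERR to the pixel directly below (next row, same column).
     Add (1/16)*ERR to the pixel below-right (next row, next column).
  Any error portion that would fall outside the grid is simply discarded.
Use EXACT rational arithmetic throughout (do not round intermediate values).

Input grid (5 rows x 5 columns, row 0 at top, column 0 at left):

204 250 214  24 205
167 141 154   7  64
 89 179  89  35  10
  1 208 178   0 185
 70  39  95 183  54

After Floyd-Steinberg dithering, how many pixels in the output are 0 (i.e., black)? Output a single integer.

(0,0): OLD=204 → NEW=255, ERR=-51
(0,1): OLD=3643/16 → NEW=255, ERR=-437/16
(0,2): OLD=51725/256 → NEW=255, ERR=-13555/256
(0,3): OLD=3419/4096 → NEW=0, ERR=3419/4096
(0,4): OLD=13458813/65536 → NEW=255, ERR=-3252867/65536
(1,0): OLD=37361/256 → NEW=255, ERR=-27919/256
(1,1): OLD=146711/2048 → NEW=0, ERR=146711/2048
(1,2): OLD=10960483/65536 → NEW=255, ERR=-5751197/65536
(1,3): OLD=-11468377/262144 → NEW=0, ERR=-11468377/262144
(1,4): OLD=123318293/4194304 → NEW=0, ERR=123318293/4194304
(2,0): OLD=2239725/32768 → NEW=0, ERR=2239725/32768
(2,1): OLD=218124159/1048576 → NEW=255, ERR=-49262721/1048576
(2,2): OLD=625732925/16777216 → NEW=0, ERR=625732925/16777216
(2,3): OLD=10113003879/268435456 → NEW=0, ERR=10113003879/268435456
(2,4): OLD=141458935825/4294967296 → NEW=0, ERR=141458935825/4294967296
(3,0): OLD=227345053/16777216 → NEW=0, ERR=227345053/16777216
(3,1): OLD=28254455257/134217728 → NEW=255, ERR=-5971065383/134217728
(3,2): OLD=748695652387/4294967296 → NEW=255, ERR=-346521008093/4294967296
(3,3): OLD=-129005288757/8589934592 → NEW=0, ERR=-129005288757/8589934592
(3,4): OLD=26261374853399/137438953472 → NEW=255, ERR=-8785558281961/137438953472
(4,0): OLD=141504461331/2147483648 → NEW=0, ERR=141504461331/2147483648
(4,1): OLD=2724388899347/68719476736 → NEW=0, ERR=2724388899347/68719476736
(4,2): OLD=89649333880445/1099511627776 → NEW=0, ERR=89649333880445/1099511627776
(4,3): OLD=3464789221647891/17592186044416 → NEW=255, ERR=-1021218219678189/17592186044416
(4,4): OLD=2164161072798725/281474976710656 → NEW=0, ERR=2164161072798725/281474976710656
Output grid:
  Row 0: ###.#  (1 black, running=1)
  Row 1: #.#..  (3 black, running=4)
  Row 2: .#...  (4 black, running=8)
  Row 3: .##.#  (2 black, running=10)
  Row 4: ...#.  (4 black, running=14)

Answer: 14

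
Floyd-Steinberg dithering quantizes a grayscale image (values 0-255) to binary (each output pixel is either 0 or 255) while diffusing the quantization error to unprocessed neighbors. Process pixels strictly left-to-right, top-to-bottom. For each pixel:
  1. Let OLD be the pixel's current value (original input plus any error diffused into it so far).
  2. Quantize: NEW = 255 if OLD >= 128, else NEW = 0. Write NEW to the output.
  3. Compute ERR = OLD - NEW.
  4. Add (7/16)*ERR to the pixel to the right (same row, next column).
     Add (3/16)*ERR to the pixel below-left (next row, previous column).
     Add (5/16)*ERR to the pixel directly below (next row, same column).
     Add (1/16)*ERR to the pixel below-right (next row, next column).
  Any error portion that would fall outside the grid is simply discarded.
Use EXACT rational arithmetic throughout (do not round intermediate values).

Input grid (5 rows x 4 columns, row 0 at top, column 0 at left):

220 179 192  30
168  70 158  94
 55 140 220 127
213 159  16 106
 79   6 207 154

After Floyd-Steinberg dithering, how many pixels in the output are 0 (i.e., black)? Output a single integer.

Answer: 10

Derivation:
(0,0): OLD=220 → NEW=255, ERR=-35
(0,1): OLD=2619/16 → NEW=255, ERR=-1461/16
(0,2): OLD=38925/256 → NEW=255, ERR=-26355/256
(0,3): OLD=-61605/4096 → NEW=0, ERR=-61605/4096
(1,0): OLD=35825/256 → NEW=255, ERR=-29455/256
(1,1): OLD=-62185/2048 → NEW=0, ERR=-62185/2048
(1,2): OLD=6816867/65536 → NEW=0, ERR=6816867/65536
(1,3): OLD=134608933/1048576 → NEW=255, ERR=-132777947/1048576
(2,0): OLD=437485/32768 → NEW=0, ERR=437485/32768
(2,1): OLD=155885951/1048576 → NEW=255, ERR=-111500929/1048576
(2,2): OLD=378207227/2097152 → NEW=255, ERR=-156566533/2097152
(2,3): OLD=2055807407/33554432 → NEW=0, ERR=2055807407/33554432
(3,0): OLD=3309041821/16777216 → NEW=255, ERR=-969148259/16777216
(3,1): OLD=23443520899/268435456 → NEW=0, ERR=23443520899/268435456
(3,2): OLD=153416681853/4294967296 → NEW=0, ERR=153416681853/4294967296
(3,3): OLD=9353249787883/68719476736 → NEW=255, ERR=-8170216779797/68719476736
(4,0): OLD=332101118361/4294967296 → NEW=0, ERR=332101118361/4294967296
(4,1): OLD=2412327226059/34359738368 → NEW=0, ERR=2412327226059/34359738368
(4,2): OLD=255135713673451/1099511627776 → NEW=255, ERR=-25239751409429/1099511627776
(4,3): OLD=1918175719144669/17592186044416 → NEW=0, ERR=1918175719144669/17592186044416
Output grid:
  Row 0: ###.  (1 black, running=1)
  Row 1: #..#  (2 black, running=3)
  Row 2: .##.  (2 black, running=5)
  Row 3: #..#  (2 black, running=7)
  Row 4: ..#.  (3 black, running=10)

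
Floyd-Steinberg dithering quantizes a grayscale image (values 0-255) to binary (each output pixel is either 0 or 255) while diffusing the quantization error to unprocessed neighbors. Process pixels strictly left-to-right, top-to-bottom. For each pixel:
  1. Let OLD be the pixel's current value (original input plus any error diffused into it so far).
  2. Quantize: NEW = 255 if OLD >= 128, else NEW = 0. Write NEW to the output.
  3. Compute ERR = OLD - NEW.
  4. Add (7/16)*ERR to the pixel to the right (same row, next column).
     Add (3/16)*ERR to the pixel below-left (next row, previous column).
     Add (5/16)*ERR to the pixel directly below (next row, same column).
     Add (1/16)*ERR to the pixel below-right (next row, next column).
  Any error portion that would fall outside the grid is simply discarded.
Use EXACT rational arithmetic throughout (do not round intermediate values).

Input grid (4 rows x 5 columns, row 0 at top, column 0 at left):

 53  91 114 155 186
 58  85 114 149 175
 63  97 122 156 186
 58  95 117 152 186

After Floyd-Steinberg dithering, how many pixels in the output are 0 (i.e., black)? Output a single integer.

(0,0): OLD=53 → NEW=0, ERR=53
(0,1): OLD=1827/16 → NEW=0, ERR=1827/16
(0,2): OLD=41973/256 → NEW=255, ERR=-23307/256
(0,3): OLD=471731/4096 → NEW=0, ERR=471731/4096
(0,4): OLD=15491813/65536 → NEW=255, ERR=-1219867/65536
(1,0): OLD=24569/256 → NEW=0, ERR=24569/256
(1,1): OLD=304975/2048 → NEW=255, ERR=-217265/2048
(1,2): OLD=4447739/65536 → NEW=0, ERR=4447739/65536
(1,3): OLD=53871071/262144 → NEW=255, ERR=-12975649/262144
(1,4): OLD=648967101/4194304 → NEW=255, ERR=-420580419/4194304
(2,0): OLD=2395349/32768 → NEW=0, ERR=2395349/32768
(2,1): OLD=120117239/1048576 → NEW=0, ERR=120117239/1048576
(2,2): OLD=2976512677/16777216 → NEW=255, ERR=-1301677403/16777216
(2,3): OLD=24703637791/268435456 → NEW=0, ERR=24703637791/268435456
(2,4): OLD=823916582937/4294967296 → NEW=255, ERR=-271300077543/4294967296
(3,0): OLD=1716686085/16777216 → NEW=0, ERR=1716686085/16777216
(3,1): OLD=22224468257/134217728 → NEW=255, ERR=-12001052383/134217728
(3,2): OLD=335223174587/4294967296 → NEW=0, ERR=335223174587/4294967296
(3,3): OLD=1702635507683/8589934592 → NEW=255, ERR=-487797813277/8589934592
(3,4): OLD=20226576286735/137438953472 → NEW=255, ERR=-14820356848625/137438953472
Output grid:
  Row 0: ..#.#  (3 black, running=3)
  Row 1: .#.##  (2 black, running=5)
  Row 2: ..#.#  (3 black, running=8)
  Row 3: .#.##  (2 black, running=10)

Answer: 10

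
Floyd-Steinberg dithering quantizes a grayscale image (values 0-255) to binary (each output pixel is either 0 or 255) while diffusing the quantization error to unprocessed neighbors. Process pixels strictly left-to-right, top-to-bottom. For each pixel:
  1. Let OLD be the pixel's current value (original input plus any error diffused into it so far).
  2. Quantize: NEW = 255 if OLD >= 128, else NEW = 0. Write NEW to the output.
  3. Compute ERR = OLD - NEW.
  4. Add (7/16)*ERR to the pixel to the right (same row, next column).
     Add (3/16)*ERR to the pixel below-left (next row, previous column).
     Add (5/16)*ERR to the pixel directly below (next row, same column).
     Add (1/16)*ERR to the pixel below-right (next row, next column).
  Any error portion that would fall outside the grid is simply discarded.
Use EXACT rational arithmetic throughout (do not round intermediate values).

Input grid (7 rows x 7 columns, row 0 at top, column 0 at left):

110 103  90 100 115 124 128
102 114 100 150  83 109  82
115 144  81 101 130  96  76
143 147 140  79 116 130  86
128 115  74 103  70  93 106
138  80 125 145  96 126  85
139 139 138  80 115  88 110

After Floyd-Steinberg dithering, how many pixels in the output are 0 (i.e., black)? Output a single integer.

(0,0): OLD=110 → NEW=0, ERR=110
(0,1): OLD=1209/8 → NEW=255, ERR=-831/8
(0,2): OLD=5703/128 → NEW=0, ERR=5703/128
(0,3): OLD=244721/2048 → NEW=0, ERR=244721/2048
(0,4): OLD=5481367/32768 → NEW=255, ERR=-2874473/32768
(0,5): OLD=44890401/524288 → NEW=0, ERR=44890401/524288
(0,6): OLD=1387974631/8388608 → NEW=255, ERR=-751120409/8388608
(1,0): OLD=14963/128 → NEW=0, ERR=14963/128
(1,1): OLD=151461/1024 → NEW=255, ERR=-109659/1024
(1,2): OLD=2719241/32768 → NEW=0, ERR=2719241/32768
(1,3): OLD=27523029/131072 → NEW=255, ERR=-5900331/131072
(1,4): OLD=498407135/8388608 → NEW=0, ERR=498407135/8388608
(1,5): OLD=9360294031/67108864 → NEW=255, ERR=-7752466289/67108864
(1,6): OLD=9480720513/1073741824 → NEW=0, ERR=9480720513/1073741824
(2,0): OLD=2153703/16384 → NEW=255, ERR=-2024217/16384
(2,1): OLD=41601245/524288 → NEW=0, ERR=41601245/524288
(2,2): OLD=1061275863/8388608 → NEW=0, ERR=1061275863/8388608
(2,3): OLD=10644081375/67108864 → NEW=255, ERR=-6468678945/67108864
(2,4): OLD=43981800783/536870912 → NEW=0, ERR=43981800783/536870912
(2,5): OLD=1737053624325/17179869184 → NEW=0, ERR=1737053624325/17179869184
(2,6): OLD=31823922569075/274877906944 → NEW=0, ERR=31823922569075/274877906944
(3,0): OLD=1000499959/8388608 → NEW=0, ERR=1000499959/8388608
(3,1): OLD=16104516907/67108864 → NEW=255, ERR=-1008243413/67108864
(3,2): OLD=85818054257/536870912 → NEW=255, ERR=-51084028303/536870912
(3,3): OLD=65534133607/2147483648 → NEW=0, ERR=65534133607/2147483648
(3,4): OLD=46148015875831/274877906944 → NEW=255, ERR=-23945850394889/274877906944
(3,5): OLD=330539916666709/2199023255552 → NEW=255, ERR=-230211013499051/2199023255552
(3,6): OLD=2909678671822795/35184372088832 → NEW=0, ERR=2909678671822795/35184372088832
(4,0): OLD=174434221593/1073741824 → NEW=255, ERR=-99369943527/1073741824
(4,1): OLD=1020995703365/17179869184 → NEW=0, ERR=1020995703365/17179869184
(4,2): OLD=20629199401771/274877906944 → NEW=0, ERR=20629199401771/274877906944
(4,3): OLD=270676229144393/2199023255552 → NEW=0, ERR=270676229144393/2199023255552
(4,4): OLD=1388139773374923/17592186044416 → NEW=0, ERR=1388139773374923/17592186044416
(4,5): OLD=59035388580429451/562949953421312 → NEW=0, ERR=59035388580429451/562949953421312
(4,6): OLD=1541851115355617853/9007199254740992 → NEW=255, ERR=-754984694603335107/9007199254740992
(5,0): OLD=33046542786207/274877906944 → NEW=0, ERR=33046542786207/274877906944
(5,1): OLD=350649034661685/2199023255552 → NEW=255, ERR=-210101895504075/2199023255552
(5,2): OLD=2347608678055107/17592186044416 → NEW=255, ERR=-2138398763270973/17592186044416
(5,3): OLD=21078408763881071/140737488355328 → NEW=255, ERR=-14809650766727569/140737488355328
(5,4): OLD=918522551129003941/9007199254740992 → NEW=0, ERR=918522551129003941/9007199254740992
(5,5): OLD=13878388061026589397/72057594037927936 → NEW=255, ERR=-4496298418645034283/72057594037927936
(5,6): OLD=43881380915228318427/1152921504606846976 → NEW=0, ERR=43881380915228318427/1152921504606846976
(6,0): OLD=5582183745283703/35184372088832 → NEW=255, ERR=-3389831137368457/35184372088832
(6,1): OLD=29112638820665827/562949953421312 → NEW=0, ERR=29112638820665827/562949953421312
(6,2): OLD=873136272325787977/9007199254740992 → NEW=0, ERR=873136272325787977/9007199254740992
(6,3): OLD=7281394096794218583/72057594037927936 → NEW=0, ERR=7281394096794218583/72057594037927936
(6,4): OLD=24903149663000933973/144115188075855872 → NEW=255, ERR=-11846223296342313387/144115188075855872
(6,5): OLD=849436129689865709625/18446744073709551616 → NEW=0, ERR=849436129689865709625/18446744073709551616
(6,6): OLD=40771780555603007509247/295147905179352825856 → NEW=255, ERR=-34490935265131963084033/295147905179352825856
Output grid:
  Row 0: .#..#.#  (4 black, running=4)
  Row 1: .#.#.#.  (4 black, running=8)
  Row 2: #..#...  (5 black, running=13)
  Row 3: .##.##.  (3 black, running=16)
  Row 4: #.....#  (5 black, running=21)
  Row 5: .###.#.  (3 black, running=24)
  Row 6: #...#.#  (4 black, running=28)

Answer: 28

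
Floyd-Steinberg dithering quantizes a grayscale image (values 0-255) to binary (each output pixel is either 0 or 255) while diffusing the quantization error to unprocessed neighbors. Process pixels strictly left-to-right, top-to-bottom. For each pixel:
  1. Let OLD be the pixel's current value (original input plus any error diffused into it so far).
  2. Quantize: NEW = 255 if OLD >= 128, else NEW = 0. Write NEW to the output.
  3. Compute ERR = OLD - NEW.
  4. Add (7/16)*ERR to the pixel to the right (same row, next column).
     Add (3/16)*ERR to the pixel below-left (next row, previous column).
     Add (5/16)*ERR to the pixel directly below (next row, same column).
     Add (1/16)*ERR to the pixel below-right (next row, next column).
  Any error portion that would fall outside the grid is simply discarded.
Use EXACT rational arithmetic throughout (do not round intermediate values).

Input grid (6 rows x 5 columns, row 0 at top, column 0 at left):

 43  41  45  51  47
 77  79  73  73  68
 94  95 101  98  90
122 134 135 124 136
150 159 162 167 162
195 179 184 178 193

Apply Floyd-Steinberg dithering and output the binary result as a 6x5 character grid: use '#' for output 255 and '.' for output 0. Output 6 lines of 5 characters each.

Answer: .....
.#.#.
.#..#
#.#.#
.##.#
##.##

Derivation:
(0,0): OLD=43 → NEW=0, ERR=43
(0,1): OLD=957/16 → NEW=0, ERR=957/16
(0,2): OLD=18219/256 → NEW=0, ERR=18219/256
(0,3): OLD=336429/4096 → NEW=0, ERR=336429/4096
(0,4): OLD=5435195/65536 → NEW=0, ERR=5435195/65536
(1,0): OLD=26023/256 → NEW=0, ERR=26023/256
(1,1): OLD=323985/2048 → NEW=255, ERR=-198255/2048
(1,2): OLD=4720357/65536 → NEW=0, ERR=4720357/65536
(1,3): OLD=39368129/262144 → NEW=255, ERR=-27478591/262144
(1,4): OLD=223097891/4194304 → NEW=0, ERR=223097891/4194304
(2,0): OLD=3526347/32768 → NEW=0, ERR=3526347/32768
(2,1): OLD=138085737/1048576 → NEW=255, ERR=-129301143/1048576
(2,2): OLD=735769723/16777216 → NEW=0, ERR=735769723/16777216
(2,3): OLD=26549499713/268435456 → NEW=0, ERR=26549499713/268435456
(2,4): OLD=615646802567/4294967296 → NEW=255, ERR=-479569857913/4294967296
(3,0): OLD=2223132443/16777216 → NEW=255, ERR=-2055057637/16777216
(3,1): OLD=7626827519/134217728 → NEW=0, ERR=7626827519/134217728
(3,2): OLD=792005154597/4294967296 → NEW=255, ERR=-303211505883/4294967296
(3,3): OLD=909042753309/8589934592 → NEW=0, ERR=909042753309/8589934592
(3,4): OLD=21108882357041/137438953472 → NEW=255, ERR=-13938050778319/137438953472
(4,0): OLD=262800724277/2147483648 → NEW=0, ERR=262800724277/2147483648
(4,1): OLD=14390170071221/68719476736 → NEW=255, ERR=-3133296496459/68719476736
(4,2): OLD=157652849523003/1099511627776 → NEW=255, ERR=-122722615559877/1099511627776
(4,3): OLD=2248488758430389/17592186044416 → NEW=0, ERR=2248488758430389/17592186044416
(4,4): OLD=54279734596791667/281474976710656 → NEW=255, ERR=-17496384464425613/281474976710656
(5,0): OLD=247052993811263/1099511627776 → NEW=255, ERR=-33322471271617/1099511627776
(5,1): OLD=1215733203741309/8796093022208 → NEW=255, ERR=-1027270516921731/8796093022208
(5,2): OLD=33535141605263973/281474976710656 → NEW=0, ERR=33535141605263973/281474976710656
(5,3): OLD=283089920651655467/1125899906842624 → NEW=255, ERR=-4014555593213653/1125899906842624
(5,4): OLD=3242652614428559977/18014398509481984 → NEW=255, ERR=-1351019005489345943/18014398509481984
Row 0: .....
Row 1: .#.#.
Row 2: .#..#
Row 3: #.#.#
Row 4: .##.#
Row 5: ##.##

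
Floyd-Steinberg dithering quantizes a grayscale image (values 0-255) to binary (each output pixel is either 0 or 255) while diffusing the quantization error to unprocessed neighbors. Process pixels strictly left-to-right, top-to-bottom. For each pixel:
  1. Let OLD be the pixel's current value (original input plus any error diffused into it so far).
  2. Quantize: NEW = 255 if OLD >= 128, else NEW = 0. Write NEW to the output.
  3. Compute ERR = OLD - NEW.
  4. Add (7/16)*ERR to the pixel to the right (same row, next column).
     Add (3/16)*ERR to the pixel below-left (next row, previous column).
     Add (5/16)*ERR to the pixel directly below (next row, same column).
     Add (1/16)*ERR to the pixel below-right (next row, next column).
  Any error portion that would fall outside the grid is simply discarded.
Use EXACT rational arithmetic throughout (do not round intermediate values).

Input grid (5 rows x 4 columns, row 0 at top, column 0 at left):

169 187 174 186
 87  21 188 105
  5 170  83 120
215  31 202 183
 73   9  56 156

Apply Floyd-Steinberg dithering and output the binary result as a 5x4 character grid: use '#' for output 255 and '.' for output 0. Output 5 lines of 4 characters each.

Answer: ##.#
..#.
.#.#
#.##
...#

Derivation:
(0,0): OLD=169 → NEW=255, ERR=-86
(0,1): OLD=1195/8 → NEW=255, ERR=-845/8
(0,2): OLD=16357/128 → NEW=0, ERR=16357/128
(0,3): OLD=495427/2048 → NEW=255, ERR=-26813/2048
(1,0): OLD=5161/128 → NEW=0, ERR=5161/128
(1,1): OLD=24799/1024 → NEW=0, ERR=24799/1024
(1,2): OLD=7519371/32768 → NEW=255, ERR=-836469/32768
(1,3): OLD=51237309/524288 → NEW=0, ERR=51237309/524288
(2,0): OLD=362757/16384 → NEW=0, ERR=362757/16384
(2,1): OLD=96987207/524288 → NEW=255, ERR=-36706233/524288
(2,2): OLD=67350291/1048576 → NEW=0, ERR=67350291/1048576
(2,3): OLD=2970324039/16777216 → NEW=255, ERR=-1307866041/16777216
(3,0): OLD=1751473141/8388608 → NEW=255, ERR=-387621899/8388608
(3,1): OLD=313036203/134217728 → NEW=0, ERR=313036203/134217728
(3,2): OLD=438301555925/2147483648 → NEW=255, ERR=-109306774315/2147483648
(3,3): OLD=4823583830867/34359738368 → NEW=255, ERR=-3938149452973/34359738368
(4,0): OLD=126695662993/2147483648 → NEW=0, ERR=126695662993/2147483648
(4,1): OLD=396999326707/17179869184 → NEW=0, ERR=396999326707/17179869184
(4,2): OLD=15865463115475/549755813888 → NEW=0, ERR=15865463115475/549755813888
(4,3): OLD=1140214262810293/8796093022208 → NEW=255, ERR=-1102789457852747/8796093022208
Row 0: ##.#
Row 1: ..#.
Row 2: .#.#
Row 3: #.##
Row 4: ...#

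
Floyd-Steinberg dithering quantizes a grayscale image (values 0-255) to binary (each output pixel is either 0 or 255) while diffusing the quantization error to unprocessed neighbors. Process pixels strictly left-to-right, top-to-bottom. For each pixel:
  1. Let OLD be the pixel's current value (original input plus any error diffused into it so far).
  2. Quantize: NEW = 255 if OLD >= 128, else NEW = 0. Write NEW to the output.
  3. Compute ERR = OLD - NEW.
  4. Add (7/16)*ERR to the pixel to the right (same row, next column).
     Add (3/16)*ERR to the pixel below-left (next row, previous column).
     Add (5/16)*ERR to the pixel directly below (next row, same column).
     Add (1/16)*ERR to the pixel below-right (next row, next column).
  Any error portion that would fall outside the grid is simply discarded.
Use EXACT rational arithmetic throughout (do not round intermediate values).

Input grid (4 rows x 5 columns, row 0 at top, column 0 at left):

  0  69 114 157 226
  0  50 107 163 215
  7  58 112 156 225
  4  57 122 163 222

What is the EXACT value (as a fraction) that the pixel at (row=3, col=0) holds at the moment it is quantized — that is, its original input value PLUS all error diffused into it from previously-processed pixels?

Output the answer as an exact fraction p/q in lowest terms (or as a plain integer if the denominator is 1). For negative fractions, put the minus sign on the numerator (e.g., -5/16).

Answer: 32658627/1048576

Derivation:
(0,0): OLD=0 → NEW=0, ERR=0
(0,1): OLD=69 → NEW=0, ERR=69
(0,2): OLD=2307/16 → NEW=255, ERR=-1773/16
(0,3): OLD=27781/256 → NEW=0, ERR=27781/256
(0,4): OLD=1120163/4096 → NEW=255, ERR=75683/4096
(1,0): OLD=207/16 → NEW=0, ERR=207/16
(1,1): OLD=7225/128 → NEW=0, ERR=7225/128
(1,2): OLD=498589/4096 → NEW=0, ERR=498589/4096
(1,3): OLD=4042033/16384 → NEW=255, ERR=-135887/16384
(1,4): OLD=58701395/262144 → NEW=255, ERR=-8145325/262144
(2,0): OLD=44291/2048 → NEW=0, ERR=44291/2048
(2,1): OLD=7125921/65536 → NEW=0, ERR=7125921/65536
(2,2): OLD=209277635/1048576 → NEW=255, ERR=-58109245/1048576
(2,3): OLD=2196892025/16777216 → NEW=255, ERR=-2081298055/16777216
(2,4): OLD=43083238927/268435456 → NEW=255, ERR=-25367802353/268435456
(3,0): OLD=32658627/1048576 → NEW=0, ERR=32658627/1048576
Target (3,0): original=4, with diffused error = 32658627/1048576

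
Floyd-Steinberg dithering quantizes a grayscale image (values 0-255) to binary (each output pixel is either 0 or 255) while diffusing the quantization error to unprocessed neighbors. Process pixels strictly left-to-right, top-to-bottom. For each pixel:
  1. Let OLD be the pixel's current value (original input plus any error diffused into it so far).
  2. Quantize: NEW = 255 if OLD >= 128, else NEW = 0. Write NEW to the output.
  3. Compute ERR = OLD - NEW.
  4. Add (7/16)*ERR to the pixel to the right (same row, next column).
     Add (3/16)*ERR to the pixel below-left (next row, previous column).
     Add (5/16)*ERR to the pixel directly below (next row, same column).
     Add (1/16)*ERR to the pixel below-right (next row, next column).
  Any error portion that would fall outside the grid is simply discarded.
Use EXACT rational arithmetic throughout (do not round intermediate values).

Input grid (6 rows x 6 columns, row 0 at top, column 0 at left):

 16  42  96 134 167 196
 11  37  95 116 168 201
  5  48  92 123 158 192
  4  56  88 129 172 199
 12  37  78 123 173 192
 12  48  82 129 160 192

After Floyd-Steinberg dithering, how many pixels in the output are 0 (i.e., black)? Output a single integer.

(0,0): OLD=16 → NEW=0, ERR=16
(0,1): OLD=49 → NEW=0, ERR=49
(0,2): OLD=1879/16 → NEW=0, ERR=1879/16
(0,3): OLD=47457/256 → NEW=255, ERR=-17823/256
(0,4): OLD=559271/4096 → NEW=255, ERR=-485209/4096
(0,5): OLD=9448593/65536 → NEW=255, ERR=-7263087/65536
(1,0): OLD=403/16 → NEW=0, ERR=403/16
(1,1): OLD=11053/128 → NEW=0, ERR=11053/128
(1,2): OLD=653257/4096 → NEW=255, ERR=-391223/4096
(1,3): OLD=615793/16384 → NEW=0, ERR=615793/16384
(1,4): OLD=128234303/1048576 → NEW=0, ERR=128234303/1048576
(1,5): OLD=3564600073/16777216 → NEW=255, ERR=-713590007/16777216
(2,0): OLD=59519/2048 → NEW=0, ERR=59519/2048
(2,1): OLD=4676973/65536 → NEW=0, ERR=4676973/65536
(2,2): OLD=110958615/1048576 → NEW=0, ERR=110958615/1048576
(2,3): OLD=1660955727/8388608 → NEW=255, ERR=-478139313/8388608
(2,4): OLD=44467397917/268435456 → NEW=255, ERR=-23983643363/268435456
(2,5): OLD=632488998299/4294967296 → NEW=255, ERR=-462727662181/4294967296
(3,0): OLD=27748263/1048576 → NEW=0, ERR=27748263/1048576
(3,1): OLD=935634675/8388608 → NEW=0, ERR=935634675/8388608
(3,2): OLD=10981590997/67108864 → NEW=255, ERR=-6131169323/67108864
(3,3): OLD=262330225411/4294967296 → NEW=0, ERR=262330225411/4294967296
(3,4): OLD=5052189896315/34359738368 → NEW=255, ERR=-3709543387525/34359738368
(3,5): OLD=61855590413333/549755813888 → NEW=0, ERR=61855590413333/549755813888
(4,0): OLD=5527447281/134217728 → NEW=0, ERR=5527447281/134217728
(4,1): OLD=159764561669/2147483648 → NEW=0, ERR=159764561669/2147483648
(4,2): OLD=6900884495247/68719476736 → NEW=0, ERR=6900884495247/68719476736
(4,3): OLD=175996962004155/1099511627776 → NEW=255, ERR=-104378503078725/1099511627776
(4,4): OLD=2157561802314107/17592186044416 → NEW=0, ERR=2157561802314107/17592186044416
(4,5): OLD=77143736396365181/281474976710656 → NEW=255, ERR=5367617335147901/281474976710656
(5,0): OLD=1333806327903/34359738368 → NEW=0, ERR=1333806327903/34359738368
(5,1): OLD=120544883084543/1099511627776 → NEW=0, ERR=120544883084543/1099511627776
(5,2): OLD=1303554071596013/8796093022208 → NEW=255, ERR=-939449649067027/8796093022208
(5,3): OLD=23047008500163799/281474976710656 → NEW=0, ERR=23047008500163799/281474976710656
(5,4): OLD=130486487410355577/562949953421312 → NEW=255, ERR=-13065750712078983/562949953421312
(5,5): OLD=1760640152951248017/9007199254740992 → NEW=255, ERR=-536195657007704943/9007199254740992
Output grid:
  Row 0: ...###  (3 black, running=3)
  Row 1: ..#..#  (4 black, running=7)
  Row 2: ...###  (3 black, running=10)
  Row 3: ..#.#.  (4 black, running=14)
  Row 4: ...#.#  (4 black, running=18)
  Row 5: ..#.##  (3 black, running=21)

Answer: 21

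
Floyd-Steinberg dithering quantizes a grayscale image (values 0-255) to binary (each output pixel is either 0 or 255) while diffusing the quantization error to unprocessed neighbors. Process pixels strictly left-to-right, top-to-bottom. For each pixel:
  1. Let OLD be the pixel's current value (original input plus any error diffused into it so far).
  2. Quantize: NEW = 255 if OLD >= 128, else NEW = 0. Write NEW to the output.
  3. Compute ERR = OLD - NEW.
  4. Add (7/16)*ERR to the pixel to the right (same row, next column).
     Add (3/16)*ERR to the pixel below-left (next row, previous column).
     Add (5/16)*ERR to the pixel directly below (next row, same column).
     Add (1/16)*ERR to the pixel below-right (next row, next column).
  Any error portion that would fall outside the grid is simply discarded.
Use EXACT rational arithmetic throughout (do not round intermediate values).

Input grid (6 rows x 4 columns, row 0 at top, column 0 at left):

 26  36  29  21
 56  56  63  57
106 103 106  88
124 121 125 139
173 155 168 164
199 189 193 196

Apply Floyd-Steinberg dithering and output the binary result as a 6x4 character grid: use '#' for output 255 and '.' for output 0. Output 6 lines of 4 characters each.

Answer: ....
..#.
#..#
.#.#
###.
#.##

Derivation:
(0,0): OLD=26 → NEW=0, ERR=26
(0,1): OLD=379/8 → NEW=0, ERR=379/8
(0,2): OLD=6365/128 → NEW=0, ERR=6365/128
(0,3): OLD=87563/2048 → NEW=0, ERR=87563/2048
(1,0): OLD=9345/128 → NEW=0, ERR=9345/128
(1,1): OLD=116423/1024 → NEW=0, ERR=116423/1024
(1,2): OLD=4563219/32768 → NEW=255, ERR=-3792621/32768
(1,3): OLD=11970549/524288 → NEW=0, ERR=11970549/524288
(2,0): OLD=2459773/16384 → NEW=255, ERR=-1718147/16384
(2,1): OLD=39589743/524288 → NEW=0, ERR=39589743/524288
(2,2): OLD=119803899/1048576 → NEW=0, ERR=119803899/1048576
(2,3): OLD=2313363919/16777216 → NEW=255, ERR=-1964826161/16777216
(3,0): OLD=884053101/8388608 → NEW=0, ERR=884053101/8388608
(3,1): OLD=27591498547/134217728 → NEW=255, ERR=-6634022093/134217728
(3,2): OLD=261650943053/2147483648 → NEW=0, ERR=261650943053/2147483648
(3,3): OLD=5595429876635/34359738368 → NEW=255, ERR=-3166303407205/34359738368
(4,0): OLD=422336852905/2147483648 → NEW=255, ERR=-125271477335/2147483648
(4,1): OLD=2464703880635/17179869184 → NEW=255, ERR=-1916162761285/17179869184
(4,2): OLD=75267553642011/549755813888 → NEW=255, ERR=-64920178899429/549755813888
(4,3): OLD=801796372191277/8796093022208 → NEW=0, ERR=801796372191277/8796093022208
(5,0): OLD=43941356104601/274877906944 → NEW=255, ERR=-26152510166119/274877906944
(5,1): OLD=762910362169999/8796093022208 → NEW=0, ERR=762910362169999/8796093022208
(5,2): OLD=897918976831559/4398046511104 → NEW=255, ERR=-223582883499961/4398046511104
(5,3): OLD=27424646347210355/140737488355328 → NEW=255, ERR=-8463413183398285/140737488355328
Row 0: ....
Row 1: ..#.
Row 2: #..#
Row 3: .#.#
Row 4: ###.
Row 5: #.##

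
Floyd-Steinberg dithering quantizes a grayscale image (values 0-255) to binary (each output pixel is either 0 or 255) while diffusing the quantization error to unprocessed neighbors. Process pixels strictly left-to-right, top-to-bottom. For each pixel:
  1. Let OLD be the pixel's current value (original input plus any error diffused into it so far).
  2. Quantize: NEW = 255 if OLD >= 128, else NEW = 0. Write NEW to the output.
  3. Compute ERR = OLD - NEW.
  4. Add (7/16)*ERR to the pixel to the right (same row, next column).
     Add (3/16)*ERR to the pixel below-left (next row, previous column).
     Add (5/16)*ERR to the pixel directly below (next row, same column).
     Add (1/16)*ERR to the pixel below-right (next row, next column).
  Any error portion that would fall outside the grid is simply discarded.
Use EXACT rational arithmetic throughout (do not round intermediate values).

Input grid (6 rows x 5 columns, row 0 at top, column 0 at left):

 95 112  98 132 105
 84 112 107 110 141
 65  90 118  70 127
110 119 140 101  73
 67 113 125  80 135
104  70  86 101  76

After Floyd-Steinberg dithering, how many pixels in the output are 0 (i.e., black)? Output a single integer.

Answer: 19

Derivation:
(0,0): OLD=95 → NEW=0, ERR=95
(0,1): OLD=2457/16 → NEW=255, ERR=-1623/16
(0,2): OLD=13727/256 → NEW=0, ERR=13727/256
(0,3): OLD=636761/4096 → NEW=255, ERR=-407719/4096
(0,4): OLD=4027247/65536 → NEW=0, ERR=4027247/65536
(1,0): OLD=24235/256 → NEW=0, ERR=24235/256
(1,1): OLD=282029/2048 → NEW=255, ERR=-240211/2048
(1,2): OLD=3108913/65536 → NEW=0, ERR=3108913/65536
(1,3): OLD=30021021/262144 → NEW=0, ERR=30021021/262144
(1,4): OLD=855994935/4194304 → NEW=255, ERR=-213552585/4194304
(2,0): OLD=2378687/32768 → NEW=0, ERR=2378687/32768
(2,1): OLD=104770597/1048576 → NEW=0, ERR=104770597/1048576
(2,2): OLD=3199082927/16777216 → NEW=255, ERR=-1079107153/16777216
(2,3): OLD=19076709277/268435456 → NEW=0, ERR=19076709277/268435456
(2,4): OLD=641402509835/4294967296 → NEW=255, ERR=-453814150645/4294967296
(3,0): OLD=2540395471/16777216 → NEW=255, ERR=-1737794609/16777216
(3,1): OLD=13070735523/134217728 → NEW=0, ERR=13070735523/134217728
(3,2): OLD=782008547185/4294967296 → NEW=255, ERR=-313208113295/4294967296
(3,3): OLD=579581652041/8589934592 → NEW=0, ERR=579581652041/8589934592
(3,4): OLD=10162428358157/137438953472 → NEW=0, ERR=10162428358157/137438953472
(4,0): OLD=113581826625/2147483648 → NEW=0, ERR=113581826625/2147483648
(4,1): OLD=10062264367809/68719476736 → NEW=255, ERR=-7461202199871/68719476736
(4,2): OLD=80756065246063/1099511627776 → NEW=0, ERR=80756065246063/1099511627776
(4,3): OLD=2507316601174209/17592186044416 → NEW=255, ERR=-1978690840151871/17592186044416
(4,4): OLD=31839223347475911/281474976710656 → NEW=0, ERR=31839223347475911/281474976710656
(5,0): OLD=110138694949091/1099511627776 → NEW=0, ERR=110138694949091/1099511627776
(5,1): OLD=852974901366633/8796093022208 → NEW=0, ERR=852974901366633/8796093022208
(5,2): OLD=34762841552311729/281474976710656 → NEW=0, ERR=34762841552311729/281474976710656
(5,3): OLD=164024852190968095/1125899906842624 → NEW=255, ERR=-123079624053901025/1125899906842624
(5,4): OLD=1017685171523122085/18014398509481984 → NEW=0, ERR=1017685171523122085/18014398509481984
Output grid:
  Row 0: .#.#.  (3 black, running=3)
  Row 1: .#..#  (3 black, running=6)
  Row 2: ..#.#  (3 black, running=9)
  Row 3: #.#..  (3 black, running=12)
  Row 4: .#.#.  (3 black, running=15)
  Row 5: ...#.  (4 black, running=19)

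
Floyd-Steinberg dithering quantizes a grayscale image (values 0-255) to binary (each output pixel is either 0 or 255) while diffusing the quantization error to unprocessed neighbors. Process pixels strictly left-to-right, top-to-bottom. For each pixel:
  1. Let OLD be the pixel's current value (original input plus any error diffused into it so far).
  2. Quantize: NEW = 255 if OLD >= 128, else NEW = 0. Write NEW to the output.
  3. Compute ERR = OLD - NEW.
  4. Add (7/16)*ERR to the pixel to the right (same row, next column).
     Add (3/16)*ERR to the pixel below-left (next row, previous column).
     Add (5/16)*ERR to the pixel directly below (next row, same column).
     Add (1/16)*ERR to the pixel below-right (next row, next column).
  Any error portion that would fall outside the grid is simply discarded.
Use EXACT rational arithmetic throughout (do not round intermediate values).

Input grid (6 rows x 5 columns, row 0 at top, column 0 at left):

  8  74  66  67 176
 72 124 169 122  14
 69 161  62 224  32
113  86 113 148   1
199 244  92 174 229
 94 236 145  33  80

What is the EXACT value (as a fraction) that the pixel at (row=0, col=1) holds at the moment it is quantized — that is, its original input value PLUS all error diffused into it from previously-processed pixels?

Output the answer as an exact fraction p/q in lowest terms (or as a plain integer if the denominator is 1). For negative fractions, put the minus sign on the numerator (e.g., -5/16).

(0,0): OLD=8 → NEW=0, ERR=8
(0,1): OLD=155/2 → NEW=0, ERR=155/2
Target (0,1): original=74, with diffused error = 155/2

Answer: 155/2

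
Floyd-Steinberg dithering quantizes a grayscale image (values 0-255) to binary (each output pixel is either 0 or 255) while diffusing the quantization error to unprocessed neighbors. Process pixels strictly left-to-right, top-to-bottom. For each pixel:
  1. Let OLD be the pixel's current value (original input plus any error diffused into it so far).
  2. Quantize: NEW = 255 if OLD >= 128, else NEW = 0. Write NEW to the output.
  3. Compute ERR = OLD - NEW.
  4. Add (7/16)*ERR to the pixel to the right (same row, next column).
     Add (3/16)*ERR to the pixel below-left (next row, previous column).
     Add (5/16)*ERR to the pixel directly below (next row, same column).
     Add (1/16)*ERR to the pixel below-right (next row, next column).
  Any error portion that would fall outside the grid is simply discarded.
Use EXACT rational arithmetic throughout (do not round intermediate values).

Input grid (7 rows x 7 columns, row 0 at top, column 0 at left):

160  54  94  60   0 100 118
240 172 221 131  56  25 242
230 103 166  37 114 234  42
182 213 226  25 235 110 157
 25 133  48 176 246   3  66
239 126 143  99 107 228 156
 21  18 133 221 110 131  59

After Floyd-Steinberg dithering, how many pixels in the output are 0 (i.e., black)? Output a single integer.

(0,0): OLD=160 → NEW=255, ERR=-95
(0,1): OLD=199/16 → NEW=0, ERR=199/16
(0,2): OLD=25457/256 → NEW=0, ERR=25457/256
(0,3): OLD=423959/4096 → NEW=0, ERR=423959/4096
(0,4): OLD=2967713/65536 → NEW=0, ERR=2967713/65536
(0,5): OLD=125631591/1048576 → NEW=0, ERR=125631591/1048576
(0,6): OLD=2859132625/16777216 → NEW=255, ERR=-1419057455/16777216
(1,0): OLD=54437/256 → NEW=255, ERR=-10843/256
(1,1): OLD=348291/2048 → NEW=255, ERR=-173949/2048
(1,2): OLD=15407551/65536 → NEW=255, ERR=-1304129/65536
(1,3): OLD=44392851/262144 → NEW=255, ERR=-22453869/262144
(1,4): OLD=1033661081/16777216 → NEW=0, ERR=1033661081/16777216
(1,5): OLD=10249801705/134217728 → NEW=0, ERR=10249801705/134217728
(1,6): OLD=550758200199/2147483648 → NEW=255, ERR=3149869959/2147483648
(2,0): OLD=6581073/32768 → NEW=255, ERR=-1774767/32768
(2,1): OLD=48636555/1048576 → NEW=0, ERR=48636555/1048576
(2,2): OLD=2662635105/16777216 → NEW=255, ERR=-1615554975/16777216
(2,3): OLD=-2897442407/134217728 → NEW=0, ERR=-2897442407/134217728
(2,4): OLD=142565253225/1073741824 → NEW=255, ERR=-131238911895/1073741824
(2,5): OLD=7164576376227/34359738368 → NEW=255, ERR=-1597156907613/34359738368
(2,6): OLD=14785584663205/549755813888 → NEW=0, ERR=14785584663205/549755813888
(3,0): OLD=2915400257/16777216 → NEW=255, ERR=-1362789823/16777216
(3,1): OLD=22886401069/134217728 → NEW=255, ERR=-11339119571/134217728
(3,2): OLD=169434210135/1073741824 → NEW=255, ERR=-104369954985/1073741824
(3,3): OLD=-228525726415/4294967296 → NEW=0, ERR=-228525726415/4294967296
(3,4): OLD=89863733702209/549755813888 → NEW=255, ERR=-50323998839231/549755813888
(3,5): OLD=232346059529299/4398046511104 → NEW=0, ERR=232346059529299/4398046511104
(3,6): OLD=13061302554952077/70368744177664 → NEW=255, ERR=-4882727210352243/70368744177664
(4,0): OLD=-34841860433/2147483648 → NEW=0, ERR=-34841860433/2147483648
(4,1): OLD=2618165786979/34359738368 → NEW=0, ERR=2618165786979/34359738368
(4,2): OLD=19628814733741/549755813888 → NEW=0, ERR=19628814733741/549755813888
(4,3): OLD=667424098334591/4398046511104 → NEW=255, ERR=-454077761996929/4398046511104
(4,4): OLD=6291117307448269/35184372088832 → NEW=255, ERR=-2680897575203891/35184372088832
(4,5): OLD=-36656835052460979/1125899906842624 → NEW=0, ERR=-36656835052460979/1125899906842624
(4,6): OLD=601214870669905195/18014398509481984 → NEW=0, ERR=601214870669905195/18014398509481984
(5,0): OLD=136458788045529/549755813888 → NEW=255, ERR=-3728944495911/549755813888
(5,1): OLD=670812650107763/4398046511104 → NEW=255, ERR=-450689210223757/4398046511104
(5,2): OLD=3332975234965909/35184372088832 → NEW=0, ERR=3332975234965909/35184372088832
(5,3): OLD=27056656485470921/281474976710656 → NEW=0, ERR=27056656485470921/281474976710656
(5,4): OLD=2029968997846538755/18014398509481984 → NEW=0, ERR=2029968997846538755/18014398509481984
(5,5): OLD=38712393498412246995/144115188075855872 → NEW=255, ERR=1963020539068999635/144115188075855872
(5,6): OLD=392809173150900456445/2305843009213693952 → NEW=255, ERR=-195180794198591501315/2305843009213693952
(6,0): OLD=-23481782776767/70368744177664 → NEW=0, ERR=-23481782776767/70368744177664
(6,1): OLD=3567235540148149/1125899906842624 → NEW=0, ERR=3567235540148149/1125899906842624
(6,2): OLD=3163465128145055615/18014398509481984 → NEW=255, ERR=-1430206491772850305/18014398509481984
(6,3): OLD=35070994038155599841/144115188075855872 → NEW=255, ERR=-1678378921187647519/144115188075855872
(6,4): OLD=42854363527102807843/288230376151711744 → NEW=255, ERR=-30644382391583686877/288230376151711744
(6,5): OLD=2948296825637318485775/36893488147419103232 → NEW=0, ERR=2948296825637318485775/36893488147419103232
(6,6): OLD=40353600312739206652793/590295810358705651712 → NEW=0, ERR=40353600312739206652793/590295810358705651712
Output grid:
  Row 0: #.....#  (5 black, running=5)
  Row 1: ####..#  (2 black, running=7)
  Row 2: #.#.##.  (3 black, running=10)
  Row 3: ###.#.#  (2 black, running=12)
  Row 4: ...##..  (5 black, running=17)
  Row 5: ##...##  (3 black, running=20)
  Row 6: ..###..  (4 black, running=24)

Answer: 24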